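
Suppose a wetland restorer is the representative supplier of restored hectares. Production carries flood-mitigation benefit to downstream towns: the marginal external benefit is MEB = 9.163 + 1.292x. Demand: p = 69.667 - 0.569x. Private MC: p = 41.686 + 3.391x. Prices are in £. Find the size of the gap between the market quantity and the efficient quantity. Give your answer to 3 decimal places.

6.856 units

Market equilibrium (private): 41.686 + 3.391x = 69.667 - 0.569x → x_m = 7.0659.
Social marginal cost = private MC − MEB = 32.523 + 2.099x.
Set SMC = demand: 32.523 + 2.099x = 69.667 - 0.569x → x* = 13.9220.
Gap = |7.0659 − 13.9220| = 6.8561.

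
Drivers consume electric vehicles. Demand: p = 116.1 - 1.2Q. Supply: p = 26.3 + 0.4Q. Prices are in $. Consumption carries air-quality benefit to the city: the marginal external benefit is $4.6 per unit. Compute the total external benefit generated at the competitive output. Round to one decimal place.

$258.2

Market equilibrium (private): 26.3 + 0.4Q = 116.1 - 1.2Q → Q_m = 56.1250.
Total external benefit = MEB × Q_m = 4.6 × 56.1250 = 258.1750.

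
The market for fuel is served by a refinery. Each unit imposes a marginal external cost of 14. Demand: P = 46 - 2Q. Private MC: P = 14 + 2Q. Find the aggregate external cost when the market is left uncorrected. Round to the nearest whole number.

Market equilibrium (private): 14 + 2Q = 46 - 2Q → Q_m = 8.0000.
Total external cost = MEC × Q_m = 14 × 8.0000 = 112.0000.

112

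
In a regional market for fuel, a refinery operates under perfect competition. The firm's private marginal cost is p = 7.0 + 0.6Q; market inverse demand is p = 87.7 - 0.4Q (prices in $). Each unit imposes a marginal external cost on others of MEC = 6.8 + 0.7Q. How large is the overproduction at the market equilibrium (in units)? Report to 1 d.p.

Market equilibrium (private): 7.0 + 0.6Q = 87.7 - 0.4Q → Q_m = 80.7000.
Social marginal cost = private MC + MEC = 13.8 + 1.3Q.
Set SMC = demand: 13.8 + 1.3Q = 87.7 - 0.4Q → Q* = 43.4706.
Gap = |80.7000 − 43.4706| = 37.2294.

37.2 units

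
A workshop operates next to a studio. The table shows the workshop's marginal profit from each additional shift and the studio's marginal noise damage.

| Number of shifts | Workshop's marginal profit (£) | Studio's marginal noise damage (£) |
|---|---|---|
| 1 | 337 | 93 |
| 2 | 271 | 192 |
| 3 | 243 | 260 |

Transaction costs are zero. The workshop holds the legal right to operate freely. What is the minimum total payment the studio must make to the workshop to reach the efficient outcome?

Left alone the workshop would choose level 3 (marginal profit stays positive).
Efficient level: k* = 2 (marginal profit ≥ marginal noise damage through 2).
The studio must at least cover the workshop's forgone profit from cutting 3→2: 243 = 243.

£243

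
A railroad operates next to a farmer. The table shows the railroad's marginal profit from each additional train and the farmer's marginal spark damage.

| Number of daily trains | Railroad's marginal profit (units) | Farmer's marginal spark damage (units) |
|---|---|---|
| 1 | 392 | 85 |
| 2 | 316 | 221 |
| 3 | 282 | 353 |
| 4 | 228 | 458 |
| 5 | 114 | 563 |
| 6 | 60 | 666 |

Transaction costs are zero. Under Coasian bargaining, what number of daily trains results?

2

Bargaining reaches the level where marginal profit last exceeds marginal spark damage.
That holds through level 2 (316 ≥ 221) but not at 3 (282 < 353).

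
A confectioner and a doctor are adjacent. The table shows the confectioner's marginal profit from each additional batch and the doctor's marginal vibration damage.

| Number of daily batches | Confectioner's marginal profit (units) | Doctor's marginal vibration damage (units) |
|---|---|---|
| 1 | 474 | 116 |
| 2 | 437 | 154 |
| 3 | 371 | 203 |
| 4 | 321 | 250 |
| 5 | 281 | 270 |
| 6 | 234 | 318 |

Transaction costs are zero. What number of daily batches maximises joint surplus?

Bargaining reaches the level where marginal profit last exceeds marginal vibration damage.
That holds through level 5 (281 ≥ 270) but not at 6 (234 < 318).

5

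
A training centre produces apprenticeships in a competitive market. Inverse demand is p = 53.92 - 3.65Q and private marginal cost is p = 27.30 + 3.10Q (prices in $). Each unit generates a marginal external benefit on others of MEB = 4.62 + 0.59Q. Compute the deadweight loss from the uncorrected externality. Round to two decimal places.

DWL = $3.92

Market equilibrium (private): 27.30 + 3.10Q = 53.92 - 3.65Q → Q_m = 3.9437.
Social marginal cost = private MC − MEB = 22.68 + 2.51Q.
Set SMC = demand: 22.68 + 2.51Q = 53.92 - 3.65Q → Q* = 5.0714.
The loss is the area between SMC and demand from Q* to Q_m; with linear curves that's a triangle of height MEB(Q_m).
DWL = ½ × 1.1277 × 6.9468 = 3.9170.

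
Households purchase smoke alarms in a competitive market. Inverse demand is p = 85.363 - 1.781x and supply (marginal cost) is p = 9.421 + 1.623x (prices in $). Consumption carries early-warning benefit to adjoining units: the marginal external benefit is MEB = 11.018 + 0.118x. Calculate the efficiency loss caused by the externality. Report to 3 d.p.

Market equilibrium (private): 9.421 + 1.623x = 85.363 - 1.781x → x_m = 22.3096.
Social marginal benefit = demand + MEB = 96.381 - 1.663x.
Set SMB = MC: 96.381 - 1.663x = 9.421 + 1.623x → x* = 26.4638.
Between x* and x_m the wedge SMB − MC runs linearly from 0 to MEB(x_m), so the loss is a triangle.
DWL = ½ × 4.1542 × 13.6505 = 28.3535.

DWL = $28.353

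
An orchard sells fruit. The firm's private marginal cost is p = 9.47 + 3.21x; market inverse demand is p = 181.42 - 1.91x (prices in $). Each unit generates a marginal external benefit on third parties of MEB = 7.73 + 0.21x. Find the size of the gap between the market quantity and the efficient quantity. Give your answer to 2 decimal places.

3.01 units

Market equilibrium (private): 9.47 + 3.21x = 181.42 - 1.91x → x_m = 33.5840.
Social marginal cost = private MC − MEB = 1.74 + 3.00x.
Set SMC = demand: 1.74 + 3.00x = 181.42 - 1.91x → x* = 36.5947.
Gap = |33.5840 − 36.5947| = 3.0107.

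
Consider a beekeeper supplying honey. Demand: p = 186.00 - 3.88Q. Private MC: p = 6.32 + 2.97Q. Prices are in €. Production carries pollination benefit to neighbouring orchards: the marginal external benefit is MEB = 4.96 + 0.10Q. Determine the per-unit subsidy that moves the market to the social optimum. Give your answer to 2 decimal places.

subsidy = €7.70 per unit

Social marginal cost = private MC − MEB = 1.36 + 2.87Q.
Set SMC = demand: 1.36 + 2.87Q = 186.00 - 3.88Q → Q* = 27.3541.
The Pigouvian subsidy equals MEB at Q*: 4.96 + 0.10×27.3541 = 7.6954.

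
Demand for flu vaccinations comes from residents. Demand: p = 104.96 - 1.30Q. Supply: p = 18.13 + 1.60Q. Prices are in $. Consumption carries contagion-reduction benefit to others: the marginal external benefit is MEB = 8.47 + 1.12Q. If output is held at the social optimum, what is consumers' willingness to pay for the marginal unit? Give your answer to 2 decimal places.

P = $35.36

Social marginal benefit = demand + MEB = 113.43 - 0.18Q.
Set SMB = MC: 113.43 - 0.18Q = 18.13 + 1.60Q → Q* = 53.5393.
Consumer price on the demand curve at Q*: 104.96 − 1.30×53.5393 = 35.3589.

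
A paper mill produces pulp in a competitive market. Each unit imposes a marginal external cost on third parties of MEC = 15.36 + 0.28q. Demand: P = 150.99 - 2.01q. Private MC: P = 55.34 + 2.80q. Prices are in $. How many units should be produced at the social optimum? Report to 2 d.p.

q* = 15.77

Social marginal cost = private MC + MEC = 70.70 + 3.08q.
Set SMC = demand: 70.70 + 3.08q = 150.99 - 2.01q → q* = 15.7741.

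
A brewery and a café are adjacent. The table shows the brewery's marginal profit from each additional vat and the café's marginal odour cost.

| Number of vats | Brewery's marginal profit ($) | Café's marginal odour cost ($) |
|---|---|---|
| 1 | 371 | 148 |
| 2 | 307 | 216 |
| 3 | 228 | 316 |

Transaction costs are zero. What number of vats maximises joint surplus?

2

Bargaining reaches the level where marginal profit last exceeds marginal odour cost.
That holds through level 2 (307 ≥ 216) but not at 3 (228 < 316).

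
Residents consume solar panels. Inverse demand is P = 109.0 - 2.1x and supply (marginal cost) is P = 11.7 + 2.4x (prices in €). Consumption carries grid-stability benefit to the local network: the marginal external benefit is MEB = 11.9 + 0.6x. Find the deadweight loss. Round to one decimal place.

Market equilibrium (private): 11.7 + 2.4x = 109.0 - 2.1x → x_m = 21.6222.
Social marginal benefit = demand + MEB = 120.9 - 1.5x.
Set SMB = MC: 120.9 - 1.5x = 11.7 + 2.4x → x* = 28.0000.
Between x* and x_m the wedge SMB − MC runs linearly from 0 to MEB(x_m), so the loss is a triangle.
DWL = ½ × 6.3778 × 24.8733 = 79.3185.

DWL = €79.3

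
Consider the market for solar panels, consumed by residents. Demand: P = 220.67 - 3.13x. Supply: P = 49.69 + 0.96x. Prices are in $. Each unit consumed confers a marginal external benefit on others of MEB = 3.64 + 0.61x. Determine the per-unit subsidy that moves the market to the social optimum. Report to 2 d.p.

Social marginal benefit = demand + MEB = 224.31 - 2.52x.
Set SMB = MC: 224.31 - 2.52x = 49.69 + 0.96x → x* = 50.1782.
The Pigouvian subsidy equals MEB at x*: 3.64 + 0.61×50.1782 = 34.2487.

subsidy = $34.25 per unit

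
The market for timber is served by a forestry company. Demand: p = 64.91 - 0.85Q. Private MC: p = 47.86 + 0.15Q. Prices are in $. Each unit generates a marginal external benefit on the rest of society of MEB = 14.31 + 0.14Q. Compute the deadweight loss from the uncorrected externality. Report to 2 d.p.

Market equilibrium (private): 47.86 + 0.15Q = 64.91 - 0.85Q → Q_m = 17.0500.
Social marginal cost = private MC − MEB = 33.55 + 0.01Q.
Set SMC = demand: 33.55 + 0.01Q = 64.91 - 0.85Q → Q* = 36.4651.
The loss is the area between SMC and demand from Q* to Q_m; with linear curves that's a triangle of height MEB(Q_m).
DWL = ½ × 19.4151 × 16.6970 = 162.0870.

DWL = $162.09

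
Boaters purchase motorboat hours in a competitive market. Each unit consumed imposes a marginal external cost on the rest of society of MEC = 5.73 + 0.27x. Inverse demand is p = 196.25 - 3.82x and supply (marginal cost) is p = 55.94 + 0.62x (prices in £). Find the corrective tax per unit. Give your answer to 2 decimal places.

tax = £13.44 per unit

Social marginal benefit = demand − MEC = 190.52 - 4.09x.
Set SMB = MC: 190.52 - 4.09x = 55.94 + 0.62x → x* = 28.5732.
The Pigouvian tax equals MEC at x*: 5.73 + 0.27×28.5732 = 13.4448.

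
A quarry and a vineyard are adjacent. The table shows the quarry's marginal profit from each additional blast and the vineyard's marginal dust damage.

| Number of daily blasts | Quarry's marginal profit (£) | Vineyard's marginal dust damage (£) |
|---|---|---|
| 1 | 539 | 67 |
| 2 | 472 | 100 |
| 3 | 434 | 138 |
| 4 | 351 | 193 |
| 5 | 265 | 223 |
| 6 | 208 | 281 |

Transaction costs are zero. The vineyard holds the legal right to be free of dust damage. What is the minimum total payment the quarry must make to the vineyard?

Efficient level: marginal profit ≥ marginal dust damage through level 5, so k* = 5.
With the vineyard holding the right, the quarry must at least compensate total damage at k*: 67 + 100 + 138 + 193 + 223 = 721.

£721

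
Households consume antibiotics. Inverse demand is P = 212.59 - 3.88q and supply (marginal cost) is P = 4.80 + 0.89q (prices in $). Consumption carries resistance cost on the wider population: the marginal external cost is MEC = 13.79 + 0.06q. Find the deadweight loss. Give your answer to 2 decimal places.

Market equilibrium (private): 4.80 + 0.89q = 212.59 - 3.88q → q_m = 43.5618.
Social marginal benefit = demand − MEC = 198.80 - 3.94q.
Set SMB = MC: 198.80 - 3.94q = 4.80 + 0.89q → q* = 40.1656.
The welfare-loss triangle has base |q_m − q*| and height MEC(q_m) (the vertical gap between SMB and MC is zero at q* and MEC at q_m).
DWL = ½ × 3.3962 × 16.4037 = 27.8551.

DWL = $27.86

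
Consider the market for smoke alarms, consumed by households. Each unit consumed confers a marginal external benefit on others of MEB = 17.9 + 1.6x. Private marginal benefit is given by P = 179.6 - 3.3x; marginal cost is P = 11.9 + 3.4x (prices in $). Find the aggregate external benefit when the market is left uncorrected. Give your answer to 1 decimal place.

$949.2

Market equilibrium (private): 11.9 + 3.4x = 179.6 - 3.3x → x_m = 25.0299.
Total external benefit = ∫₀^{x_m} (17.9 + 1.6x) dx = 17.9×25.0299 + ½×1.6×25.0299² = 949.2319.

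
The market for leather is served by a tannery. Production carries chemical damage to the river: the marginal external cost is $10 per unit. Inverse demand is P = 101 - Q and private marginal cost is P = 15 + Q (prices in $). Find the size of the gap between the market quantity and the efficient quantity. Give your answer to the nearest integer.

5 units

Market equilibrium (private): 15 + Q = 101 - Q → Q_m = 43.0000.
Social marginal cost = private MC + MEC = 25 + Q.
Set SMC = demand: 25 + Q = 101 - Q → Q* = 38.0000.
Gap = |43.0000 − 38.0000| = 5.0000.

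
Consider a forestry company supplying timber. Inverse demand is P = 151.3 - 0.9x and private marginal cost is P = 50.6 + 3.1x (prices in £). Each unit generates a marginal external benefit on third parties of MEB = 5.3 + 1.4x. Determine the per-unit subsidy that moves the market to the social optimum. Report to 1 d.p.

subsidy = £62.4 per unit

Social marginal cost = private MC − MEB = 45.3 + 1.7x.
Set SMC = demand: 45.3 + 1.7x = 151.3 - 0.9x → x* = 40.7692.
The Pigouvian subsidy equals MEB at x*: 5.3 + 1.4×40.7692 = 62.3769.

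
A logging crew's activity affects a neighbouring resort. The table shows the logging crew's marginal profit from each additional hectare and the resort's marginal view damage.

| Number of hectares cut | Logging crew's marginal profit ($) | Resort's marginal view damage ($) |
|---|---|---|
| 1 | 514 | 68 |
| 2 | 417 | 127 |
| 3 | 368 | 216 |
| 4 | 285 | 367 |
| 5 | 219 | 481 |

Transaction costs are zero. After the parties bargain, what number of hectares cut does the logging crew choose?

Bargaining reaches the level where marginal profit last exceeds marginal view damage.
That holds through level 3 (368 ≥ 216) but not at 4 (285 < 367).

3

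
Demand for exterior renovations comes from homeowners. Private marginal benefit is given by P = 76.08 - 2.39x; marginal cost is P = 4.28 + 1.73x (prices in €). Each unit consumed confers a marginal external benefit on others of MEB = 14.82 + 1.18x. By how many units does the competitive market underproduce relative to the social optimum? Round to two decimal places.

Market equilibrium (private): 4.28 + 1.73x = 76.08 - 2.39x → x_m = 17.4272.
Social marginal benefit = demand + MEB = 90.90 - 1.21x.
Set SMB = MC: 90.90 - 1.21x = 4.28 + 1.73x → x* = 29.4626.
Gap = |17.4272 − 29.4626| = 12.0354.

12.04 units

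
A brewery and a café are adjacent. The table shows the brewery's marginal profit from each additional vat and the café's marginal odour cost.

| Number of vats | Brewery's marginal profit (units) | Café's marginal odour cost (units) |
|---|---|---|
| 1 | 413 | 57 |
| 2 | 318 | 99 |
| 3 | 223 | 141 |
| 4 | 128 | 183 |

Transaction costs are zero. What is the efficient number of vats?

Bargaining reaches the level where marginal profit last exceeds marginal odour cost.
That holds through level 3 (223 ≥ 141) but not at 4 (128 < 183).

3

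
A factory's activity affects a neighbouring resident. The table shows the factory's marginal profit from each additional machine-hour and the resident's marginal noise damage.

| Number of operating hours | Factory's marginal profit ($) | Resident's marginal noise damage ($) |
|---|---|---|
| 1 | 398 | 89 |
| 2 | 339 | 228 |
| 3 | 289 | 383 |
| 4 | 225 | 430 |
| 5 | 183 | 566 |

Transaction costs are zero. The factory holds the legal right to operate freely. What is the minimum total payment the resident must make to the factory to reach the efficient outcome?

Left alone the factory would choose level 5 (marginal profit stays positive).
Efficient level: k* = 2 (marginal profit ≥ marginal noise damage through 2).
The resident must at least cover the factory's forgone profit from cutting 5→2: 289 + 225 + 183 = 697.

$697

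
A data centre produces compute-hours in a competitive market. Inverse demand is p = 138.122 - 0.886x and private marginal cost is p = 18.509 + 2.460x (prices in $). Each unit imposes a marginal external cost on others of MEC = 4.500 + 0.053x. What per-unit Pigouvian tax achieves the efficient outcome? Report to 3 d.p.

Social marginal cost = private MC + MEC = 23.009 + 2.513x.
Set SMC = demand: 23.009 + 2.513x = 138.122 - 0.886x → x* = 33.8667.
The Pigouvian tax equals MEC at x*: 4.500 + 0.053×33.8667 = 6.2949.

tax = $6.295 per unit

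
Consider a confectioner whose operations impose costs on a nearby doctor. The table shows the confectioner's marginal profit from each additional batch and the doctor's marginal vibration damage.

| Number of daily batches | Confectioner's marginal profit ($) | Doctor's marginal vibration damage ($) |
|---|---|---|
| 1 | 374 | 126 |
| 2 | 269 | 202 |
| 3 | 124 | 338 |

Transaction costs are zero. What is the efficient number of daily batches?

Bargaining reaches the level where marginal profit last exceeds marginal vibration damage.
That holds through level 2 (269 ≥ 202) but not at 3 (124 < 338).

2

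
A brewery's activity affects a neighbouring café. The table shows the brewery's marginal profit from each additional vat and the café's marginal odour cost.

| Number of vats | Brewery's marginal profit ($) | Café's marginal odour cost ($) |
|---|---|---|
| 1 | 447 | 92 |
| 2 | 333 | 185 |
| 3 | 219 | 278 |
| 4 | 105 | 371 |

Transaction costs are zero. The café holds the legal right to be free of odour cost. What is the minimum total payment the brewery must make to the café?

Efficient level: marginal profit ≥ marginal odour cost through level 2, so k* = 2.
With the café holding the right, the brewery must at least compensate total damage at k*: 92 + 185 = 277.

$277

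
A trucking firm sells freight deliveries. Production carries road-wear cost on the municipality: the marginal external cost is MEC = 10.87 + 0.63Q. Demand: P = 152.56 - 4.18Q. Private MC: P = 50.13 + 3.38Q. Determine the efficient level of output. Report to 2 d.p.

Social marginal cost = private MC + MEC = 61.00 + 4.01Q.
Set SMC = demand: 61.00 + 4.01Q = 152.56 - 4.18Q → Q* = 11.1795.

Q* = 11.18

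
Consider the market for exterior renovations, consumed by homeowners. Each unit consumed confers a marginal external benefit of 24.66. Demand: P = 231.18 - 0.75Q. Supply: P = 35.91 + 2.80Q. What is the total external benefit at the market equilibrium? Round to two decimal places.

1356.44

Market equilibrium (private): 35.91 + 2.80Q = 231.18 - 0.75Q → Q_m = 55.0056.
Total external benefit = MEB × Q_m = 24.66 × 55.0056 = 1356.4381.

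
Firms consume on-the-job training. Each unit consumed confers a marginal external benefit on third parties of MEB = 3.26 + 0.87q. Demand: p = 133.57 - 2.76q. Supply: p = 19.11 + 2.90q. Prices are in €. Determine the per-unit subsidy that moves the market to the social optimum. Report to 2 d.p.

Social marginal benefit = demand + MEB = 136.83 - 1.89q.
Set SMB = MC: 136.83 - 1.89q = 19.11 + 2.90q → q* = 24.5762.
The Pigouvian subsidy equals MEB at q*: 3.26 + 0.87×24.5762 = 24.6413.

subsidy = €24.64 per unit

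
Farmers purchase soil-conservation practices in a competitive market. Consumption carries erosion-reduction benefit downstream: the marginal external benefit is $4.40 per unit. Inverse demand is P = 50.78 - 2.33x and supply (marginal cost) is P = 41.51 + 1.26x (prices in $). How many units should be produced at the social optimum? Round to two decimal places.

Social marginal benefit = demand + MEB = 55.18 - 2.33x.
Set SMB = MC: 55.18 - 2.33x = 41.51 + 1.26x → x* = 3.8078.

x* = 3.81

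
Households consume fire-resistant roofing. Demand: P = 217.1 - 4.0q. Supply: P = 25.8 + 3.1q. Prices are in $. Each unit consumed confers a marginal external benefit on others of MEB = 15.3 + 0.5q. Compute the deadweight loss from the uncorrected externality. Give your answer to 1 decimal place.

DWL = $62.7

Market equilibrium (private): 25.8 + 3.1q = 217.1 - 4.0q → q_m = 26.9437.
Social marginal benefit = demand + MEB = 232.4 - 3.5q.
Set SMB = MC: 232.4 - 3.5q = 25.8 + 3.1q → q* = 31.3030.
Between q* and q_m the wedge SMB − MC runs linearly from 0 to MEB(q_m), so the loss is a triangle.
DWL = ½ × 4.3593 × 28.7718 = 62.7125.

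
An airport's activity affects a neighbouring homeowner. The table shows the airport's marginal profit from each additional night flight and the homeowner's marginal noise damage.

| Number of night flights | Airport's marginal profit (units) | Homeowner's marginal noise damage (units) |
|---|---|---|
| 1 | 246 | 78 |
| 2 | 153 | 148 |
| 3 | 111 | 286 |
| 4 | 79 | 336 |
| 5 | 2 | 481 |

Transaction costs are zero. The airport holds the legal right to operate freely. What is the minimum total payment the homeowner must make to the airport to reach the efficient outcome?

192

Left alone the airport would choose level 5 (marginal profit stays positive).
Efficient level: k* = 2 (marginal profit ≥ marginal noise damage through 2).
The homeowner must at least cover the airport's forgone profit from cutting 5→2: 111 + 79 + 2 = 192.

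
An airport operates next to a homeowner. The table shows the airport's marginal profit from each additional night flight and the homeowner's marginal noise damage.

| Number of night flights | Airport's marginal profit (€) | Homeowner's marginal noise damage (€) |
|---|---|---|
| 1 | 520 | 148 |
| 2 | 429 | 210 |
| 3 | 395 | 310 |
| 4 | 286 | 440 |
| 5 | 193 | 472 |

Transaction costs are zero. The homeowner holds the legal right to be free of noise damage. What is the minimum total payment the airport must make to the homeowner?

Efficient level: marginal profit ≥ marginal noise damage through level 3, so k* = 3.
With the homeowner holding the right, the airport must at least compensate total damage at k*: 148 + 210 + 310 = 668.

€668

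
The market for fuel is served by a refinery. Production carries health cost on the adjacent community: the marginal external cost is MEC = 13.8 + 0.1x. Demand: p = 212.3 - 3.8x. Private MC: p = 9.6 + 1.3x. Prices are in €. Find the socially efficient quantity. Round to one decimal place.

Social marginal cost = private MC + MEC = 23.4 + 1.4x.
Set SMC = demand: 23.4 + 1.4x = 212.3 - 3.8x → x* = 36.3269.

x* = 36.3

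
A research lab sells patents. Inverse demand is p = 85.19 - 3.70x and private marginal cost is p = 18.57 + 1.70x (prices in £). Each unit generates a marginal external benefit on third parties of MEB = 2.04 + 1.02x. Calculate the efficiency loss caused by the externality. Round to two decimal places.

Market equilibrium (private): 18.57 + 1.70x = 85.19 - 3.70x → x_m = 12.3370.
Social marginal cost = private MC − MEB = 16.53 + 0.68x.
Set SMC = demand: 16.53 + 0.68x = 85.19 - 3.70x → x* = 15.6758.
The welfare-loss triangle has base |x_m − x*| and height MEB(x_m) (the vertical gap between SMC and demand is zero at x* and MEB at x_m).
DWL = ½ × 3.3388 × 14.6238 = 24.4130.

DWL = £24.41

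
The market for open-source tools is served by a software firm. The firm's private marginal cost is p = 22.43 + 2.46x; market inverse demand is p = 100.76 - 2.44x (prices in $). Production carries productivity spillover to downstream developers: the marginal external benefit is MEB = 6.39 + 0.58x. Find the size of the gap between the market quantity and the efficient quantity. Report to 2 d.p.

3.63 units

Market equilibrium (private): 22.43 + 2.46x = 100.76 - 2.44x → x_m = 15.9857.
Social marginal cost = private MC − MEB = 16.04 + 1.88x.
Set SMC = demand: 16.04 + 1.88x = 100.76 - 2.44x → x* = 19.6111.
Gap = |15.9857 − 19.6111| = 3.6254.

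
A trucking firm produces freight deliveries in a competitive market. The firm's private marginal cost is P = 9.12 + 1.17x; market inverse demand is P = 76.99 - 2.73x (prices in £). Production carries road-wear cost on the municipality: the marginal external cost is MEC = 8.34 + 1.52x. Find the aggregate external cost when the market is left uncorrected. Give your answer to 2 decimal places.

Market equilibrium (private): 9.12 + 1.17x = 76.99 - 2.73x → x_m = 17.4026.
Total external cost = ∫₀^{x_m} (8.34 + 1.52x) dx = 8.34×17.4026 + ½×1.52×17.4026² = 375.3041.

£375.30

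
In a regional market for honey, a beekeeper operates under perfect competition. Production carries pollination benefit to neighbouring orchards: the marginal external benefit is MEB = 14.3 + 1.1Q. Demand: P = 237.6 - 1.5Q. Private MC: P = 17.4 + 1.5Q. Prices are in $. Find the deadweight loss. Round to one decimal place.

Market equilibrium (private): 17.4 + 1.5Q = 237.6 - 1.5Q → Q_m = 73.4000.
Social marginal cost = private MC − MEB = 3.1 + 0.4Q.
Set SMC = demand: 3.1 + 0.4Q = 237.6 - 1.5Q → Q* = 123.4211.
The loss is the area between SMC and demand from Q* to Q_m; with linear curves that's a triangle of height MEB(Q_m).
DWL = ½ × 50.0211 × 95.0400 = 2377.0027.

DWL = $2377.0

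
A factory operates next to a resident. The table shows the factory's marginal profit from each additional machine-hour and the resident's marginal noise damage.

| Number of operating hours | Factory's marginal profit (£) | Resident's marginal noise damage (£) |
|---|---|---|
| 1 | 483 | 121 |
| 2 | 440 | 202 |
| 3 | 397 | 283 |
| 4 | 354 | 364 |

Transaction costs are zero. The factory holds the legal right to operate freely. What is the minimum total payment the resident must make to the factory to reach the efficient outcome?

Left alone the factory would choose level 4 (marginal profit stays positive).
Efficient level: k* = 3 (marginal profit ≥ marginal noise damage through 3).
The resident must at least cover the factory's forgone profit from cutting 4→3: 354 = 354.

£354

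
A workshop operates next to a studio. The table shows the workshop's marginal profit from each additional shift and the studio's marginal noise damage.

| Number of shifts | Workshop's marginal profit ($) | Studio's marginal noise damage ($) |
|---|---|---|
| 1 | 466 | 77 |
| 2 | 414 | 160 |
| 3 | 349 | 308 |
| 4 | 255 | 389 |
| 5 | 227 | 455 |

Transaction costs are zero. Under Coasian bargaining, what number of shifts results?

Bargaining reaches the level where marginal profit last exceeds marginal noise damage.
That holds through level 3 (349 ≥ 308) but not at 4 (255 < 389).

3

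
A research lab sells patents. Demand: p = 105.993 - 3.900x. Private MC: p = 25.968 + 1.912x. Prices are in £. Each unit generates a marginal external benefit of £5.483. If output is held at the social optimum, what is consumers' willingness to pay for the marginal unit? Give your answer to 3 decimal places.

P = £48.615

Social marginal cost = private MC − MEB = 20.485 + 1.912x.
Set SMC = demand: 20.485 + 1.912x = 105.993 - 3.900x → x* = 14.7123.
Consumer price on the demand curve at x*: 105.993 − 3.900×14.7123 = 48.6150.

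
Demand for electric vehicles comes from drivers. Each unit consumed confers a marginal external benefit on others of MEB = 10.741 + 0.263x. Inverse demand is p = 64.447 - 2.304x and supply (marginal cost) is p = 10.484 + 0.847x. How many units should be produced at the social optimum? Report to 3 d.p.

Social marginal benefit = demand + MEB = 75.188 - 2.041x.
Set SMB = MC: 75.188 - 2.041x = 10.484 + 0.847x → x* = 22.4044.

x* = 22.404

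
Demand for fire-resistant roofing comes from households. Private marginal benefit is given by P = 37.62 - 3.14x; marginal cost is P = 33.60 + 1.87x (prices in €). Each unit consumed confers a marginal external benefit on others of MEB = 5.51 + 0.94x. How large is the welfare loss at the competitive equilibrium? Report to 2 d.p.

DWL = €4.82

Market equilibrium (private): 33.60 + 1.87x = 37.62 - 3.14x → x_m = 0.8024.
Social marginal benefit = demand + MEB = 43.13 - 2.20x.
Set SMB = MC: 43.13 - 2.20x = 33.60 + 1.87x → x* = 2.3415.
The welfare-loss triangle has base |x_m − x*| and height MEB(x_m) (the vertical gap between SMB and MC is zero at x* and MEB at x_m).
DWL = ½ × 1.5391 × 6.2643 = 4.8207.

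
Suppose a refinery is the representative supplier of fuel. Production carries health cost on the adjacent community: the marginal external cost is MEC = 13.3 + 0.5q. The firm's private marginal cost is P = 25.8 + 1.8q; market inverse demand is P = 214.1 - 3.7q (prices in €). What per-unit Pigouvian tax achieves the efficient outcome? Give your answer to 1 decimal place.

tax = €27.9 per unit

Social marginal cost = private MC + MEC = 39.1 + 2.3q.
Set SMC = demand: 39.1 + 2.3q = 214.1 - 3.7q → q* = 29.1667.
The Pigouvian tax equals MEC at q*: 13.3 + 0.5×29.1667 = 27.8834.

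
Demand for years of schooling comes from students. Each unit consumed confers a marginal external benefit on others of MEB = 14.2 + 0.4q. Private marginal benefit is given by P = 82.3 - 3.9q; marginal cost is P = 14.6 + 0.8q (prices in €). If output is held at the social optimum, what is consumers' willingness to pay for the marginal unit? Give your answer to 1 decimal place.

Social marginal benefit = demand + MEB = 96.5 - 3.5q.
Set SMB = MC: 96.5 - 3.5q = 14.6 + 0.8q → q* = 19.0465.
Consumer price on the demand curve at q*: 82.3 − 3.9×19.0465 = 8.0187.

P = €8.0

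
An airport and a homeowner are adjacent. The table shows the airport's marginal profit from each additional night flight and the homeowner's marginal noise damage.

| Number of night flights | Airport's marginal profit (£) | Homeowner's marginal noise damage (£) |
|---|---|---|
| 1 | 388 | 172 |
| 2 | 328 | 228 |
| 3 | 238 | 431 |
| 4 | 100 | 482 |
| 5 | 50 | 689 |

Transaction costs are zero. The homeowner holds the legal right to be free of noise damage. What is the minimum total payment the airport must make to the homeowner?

Efficient level: marginal profit ≥ marginal noise damage through level 2, so k* = 2.
With the homeowner holding the right, the airport must at least compensate total damage at k*: 172 + 228 = 400.

£400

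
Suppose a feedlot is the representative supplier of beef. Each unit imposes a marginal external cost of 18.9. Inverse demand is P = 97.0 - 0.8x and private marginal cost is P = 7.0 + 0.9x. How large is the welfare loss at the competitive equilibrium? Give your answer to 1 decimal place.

Market equilibrium (private): 7.0 + 0.9x = 97.0 - 0.8x → x_m = 52.9412.
Social marginal cost = private MC + MEC = 25.9 + 0.9x.
Set SMC = demand: 25.9 + 0.9x = 97.0 - 0.8x → x* = 41.8235.
Between x* and x_m the wedge SMC − demand runs linearly from 0 to MEC(x_m), so the loss is a triangle.
DWL = ½ × 11.1177 × 18.9000 = 105.0623.

DWL = 105.1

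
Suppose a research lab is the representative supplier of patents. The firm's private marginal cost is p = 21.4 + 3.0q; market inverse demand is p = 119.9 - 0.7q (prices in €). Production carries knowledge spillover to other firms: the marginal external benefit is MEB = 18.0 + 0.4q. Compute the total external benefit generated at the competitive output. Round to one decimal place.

Market equilibrium (private): 21.4 + 3.0q = 119.9 - 0.7q → q_m = 26.6216.
Total external benefit = ∫₀^{q_m} (18.0 + 0.4q) dq = 18.0×26.6216 + ½×0.4×26.6216² = 620.9307.

€620.9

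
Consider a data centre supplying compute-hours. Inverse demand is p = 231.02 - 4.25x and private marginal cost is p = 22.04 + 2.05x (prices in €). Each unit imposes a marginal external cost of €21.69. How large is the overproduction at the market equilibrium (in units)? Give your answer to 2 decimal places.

Market equilibrium (private): 22.04 + 2.05x = 231.02 - 4.25x → x_m = 33.1714.
Social marginal cost = private MC + MEC = 43.73 + 2.05x.
Set SMC = demand: 43.73 + 2.05x = 231.02 - 4.25x → x* = 29.7286.
Gap = |33.1714 − 29.7286| = 3.4428.

3.44 units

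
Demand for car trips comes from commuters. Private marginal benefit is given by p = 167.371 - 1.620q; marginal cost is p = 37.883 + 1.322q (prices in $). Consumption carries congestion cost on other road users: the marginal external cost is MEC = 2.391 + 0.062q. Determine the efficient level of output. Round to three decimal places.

q* = 42.309

Social marginal benefit = demand − MEC = 164.980 - 1.682q.
Set SMB = MC: 164.980 - 1.682q = 37.883 + 1.322q → q* = 42.3093.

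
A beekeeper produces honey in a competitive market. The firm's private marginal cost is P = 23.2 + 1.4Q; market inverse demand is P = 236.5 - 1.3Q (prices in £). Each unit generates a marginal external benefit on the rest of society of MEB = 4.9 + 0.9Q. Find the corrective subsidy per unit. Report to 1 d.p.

Social marginal cost = private MC − MEB = 18.3 + 0.5Q.
Set SMC = demand: 18.3 + 0.5Q = 236.5 - 1.3Q → Q* = 121.2222.
The Pigouvian subsidy equals MEB at Q*: 4.9 + 0.9×121.2222 = 114.0000.

subsidy = £114.0 per unit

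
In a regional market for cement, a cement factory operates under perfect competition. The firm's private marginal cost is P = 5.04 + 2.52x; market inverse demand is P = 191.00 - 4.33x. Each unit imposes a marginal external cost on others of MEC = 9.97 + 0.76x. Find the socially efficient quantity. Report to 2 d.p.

x* = 23.13

Social marginal cost = private MC + MEC = 15.01 + 3.28x.
Set SMC = demand: 15.01 + 3.28x = 191.00 - 4.33x → x* = 23.1261.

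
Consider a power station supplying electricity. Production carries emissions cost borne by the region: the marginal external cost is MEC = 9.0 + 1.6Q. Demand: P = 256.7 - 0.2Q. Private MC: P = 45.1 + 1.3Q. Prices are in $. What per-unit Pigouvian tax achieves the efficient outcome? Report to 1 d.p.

tax = $113.6 per unit

Social marginal cost = private MC + MEC = 54.1 + 2.9Q.
Set SMC = demand: 54.1 + 2.9Q = 256.7 - 0.2Q → Q* = 65.3548.
The Pigouvian tax equals MEC at Q*: 9.0 + 1.6×65.3548 = 113.5677.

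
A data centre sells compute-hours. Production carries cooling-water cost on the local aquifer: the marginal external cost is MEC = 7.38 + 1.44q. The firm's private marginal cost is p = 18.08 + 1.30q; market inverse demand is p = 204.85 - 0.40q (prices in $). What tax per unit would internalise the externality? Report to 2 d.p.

tax = $89.65 per unit

Social marginal cost = private MC + MEC = 25.46 + 2.74q.
Set SMC = demand: 25.46 + 2.74q = 204.85 - 0.40q → q* = 57.1306.
The Pigouvian tax equals MEC at q*: 7.38 + 1.44×57.1306 = 89.6481.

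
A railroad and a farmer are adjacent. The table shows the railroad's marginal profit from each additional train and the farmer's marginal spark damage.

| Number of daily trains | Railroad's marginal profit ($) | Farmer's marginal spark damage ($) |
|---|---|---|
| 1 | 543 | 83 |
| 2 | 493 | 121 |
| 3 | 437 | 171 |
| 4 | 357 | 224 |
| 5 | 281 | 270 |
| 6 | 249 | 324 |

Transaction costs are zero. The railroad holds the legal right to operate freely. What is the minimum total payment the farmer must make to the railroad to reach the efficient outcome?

Left alone the railroad would choose level 6 (marginal profit stays positive).
Efficient level: k* = 5 (marginal profit ≥ marginal spark damage through 5).
The farmer must at least cover the railroad's forgone profit from cutting 6→5: 249 = 249.

$249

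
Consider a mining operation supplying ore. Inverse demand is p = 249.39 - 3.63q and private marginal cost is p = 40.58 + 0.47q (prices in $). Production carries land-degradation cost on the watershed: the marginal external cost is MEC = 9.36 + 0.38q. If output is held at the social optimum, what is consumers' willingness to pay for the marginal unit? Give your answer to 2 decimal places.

P = $87.78

Social marginal cost = private MC + MEC = 49.94 + 0.85q.
Set SMC = demand: 49.94 + 0.85q = 249.39 - 3.63q → q* = 44.5201.
Consumer price on the demand curve at q*: 249.39 − 3.63×44.5201 = 87.7820.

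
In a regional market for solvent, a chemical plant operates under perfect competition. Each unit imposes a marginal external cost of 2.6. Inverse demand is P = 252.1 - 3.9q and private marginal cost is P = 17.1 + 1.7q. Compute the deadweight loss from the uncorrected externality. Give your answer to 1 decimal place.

Market equilibrium (private): 17.1 + 1.7q = 252.1 - 3.9q → q_m = 41.9643.
Social marginal cost = private MC + MEC = 19.7 + 1.7q.
Set SMC = demand: 19.7 + 1.7q = 252.1 - 3.9q → q* = 41.5000.
Between q* and q_m the wedge SMC − demand runs linearly from 0 to MEC(q_m), so the loss is a triangle.
DWL = ½ × 0.4643 × 2.6000 = 0.6036.

DWL = 0.6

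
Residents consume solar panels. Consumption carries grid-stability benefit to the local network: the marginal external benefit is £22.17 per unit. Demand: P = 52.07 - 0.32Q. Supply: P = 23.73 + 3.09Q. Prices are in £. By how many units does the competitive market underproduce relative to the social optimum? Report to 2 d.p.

6.50 units

Market equilibrium (private): 23.73 + 3.09Q = 52.07 - 0.32Q → Q_m = 8.3109.
Social marginal benefit = demand + MEB = 74.24 - 0.32Q.
Set SMB = MC: 74.24 - 0.32Q = 23.73 + 3.09Q → Q* = 14.8123.
Gap = |8.3109 − 14.8123| = 6.5014.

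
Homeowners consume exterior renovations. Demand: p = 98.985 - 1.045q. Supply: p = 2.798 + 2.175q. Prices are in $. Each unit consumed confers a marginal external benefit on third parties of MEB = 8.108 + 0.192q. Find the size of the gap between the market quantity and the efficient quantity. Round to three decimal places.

Market equilibrium (private): 2.798 + 2.175q = 98.985 - 1.045q → q_m = 29.8717.
Social marginal benefit = demand + MEB = 107.093 - 0.853q.
Set SMB = MC: 107.093 - 0.853q = 2.798 + 2.175q → q* = 34.4435.
Gap = |29.8717 − 34.4435| = 4.5718.

4.572 units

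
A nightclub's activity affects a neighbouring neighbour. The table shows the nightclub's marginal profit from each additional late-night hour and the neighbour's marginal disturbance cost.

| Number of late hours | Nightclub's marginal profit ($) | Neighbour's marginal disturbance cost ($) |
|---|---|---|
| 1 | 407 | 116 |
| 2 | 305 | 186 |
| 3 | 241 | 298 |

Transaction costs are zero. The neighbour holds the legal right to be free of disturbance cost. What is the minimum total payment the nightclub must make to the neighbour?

$302

Efficient level: marginal profit ≥ marginal disturbance cost through level 2, so k* = 2.
With the neighbour holding the right, the nightclub must at least compensate total damage at k*: 116 + 186 = 302.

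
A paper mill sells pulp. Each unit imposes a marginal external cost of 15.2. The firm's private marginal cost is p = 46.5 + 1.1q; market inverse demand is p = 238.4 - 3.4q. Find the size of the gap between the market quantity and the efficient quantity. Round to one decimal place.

3.4 units

Market equilibrium (private): 46.5 + 1.1q = 238.4 - 3.4q → q_m = 42.6444.
Social marginal cost = private MC + MEC = 61.7 + 1.1q.
Set SMC = demand: 61.7 + 1.1q = 238.4 - 3.4q → q* = 39.2667.
Gap = |42.6444 − 39.2667| = 3.3777.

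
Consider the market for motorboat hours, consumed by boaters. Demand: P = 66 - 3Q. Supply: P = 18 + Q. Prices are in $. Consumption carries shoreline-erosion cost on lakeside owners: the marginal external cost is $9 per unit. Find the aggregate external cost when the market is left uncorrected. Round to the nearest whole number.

Market equilibrium (private): 18 + Q = 66 - 3Q → Q_m = 12.0000.
Total external cost = MEC × Q_m = 9 × 12.0000 = 108.0000.

$108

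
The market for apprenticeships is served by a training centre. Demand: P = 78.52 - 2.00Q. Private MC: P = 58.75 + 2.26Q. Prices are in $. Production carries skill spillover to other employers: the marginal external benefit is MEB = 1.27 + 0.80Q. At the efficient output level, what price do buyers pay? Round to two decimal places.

Social marginal cost = private MC − MEB = 57.48 + 1.46Q.
Set SMC = demand: 57.48 + 1.46Q = 78.52 - 2.00Q → Q* = 6.0809.
Consumer price on the demand curve at Q*: 78.52 − 2.00×6.0809 = 66.3582.

P = $66.36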